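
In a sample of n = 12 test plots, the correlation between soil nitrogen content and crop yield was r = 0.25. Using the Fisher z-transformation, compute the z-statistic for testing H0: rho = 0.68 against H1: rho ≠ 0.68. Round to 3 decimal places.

z_r = atanh(0.25) = 0.255413,  z_0 = atanh(0.68) = 0.829114
SE = 1/√(n−3) = 1/√9 = 0.333333
z = (z_r − z_0)/SE = (0.255413 − 0.829114) / 0.333333 = -0.573701 / 0.333333 = -1.721

-1.721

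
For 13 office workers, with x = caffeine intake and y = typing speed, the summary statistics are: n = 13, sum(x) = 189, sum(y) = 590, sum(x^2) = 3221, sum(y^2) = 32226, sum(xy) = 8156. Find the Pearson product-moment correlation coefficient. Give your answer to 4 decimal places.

-0.2626

S_xy = nΣxy − ΣxΣy = 13·8156 − 189·590 = 106028 − 111510 = -5482
S_xx = nΣx² − (Σx)² = 13·3221 − 189² = 41873 − 35721 = 6152
S_yy = nΣy² − (Σy)² = 13·32226 − 590² = 418938 − 348100 = 70838
r = S_xy / √(S_xx·S_yy) = -5482 / √(6152·70838) = -5482 / √435795376 = -5482 / 20875.7126 = -0.2626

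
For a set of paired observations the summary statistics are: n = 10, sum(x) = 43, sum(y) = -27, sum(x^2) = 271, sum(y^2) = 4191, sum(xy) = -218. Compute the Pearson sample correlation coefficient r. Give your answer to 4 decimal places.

-0.1711

S_xy = nΣxy − ΣxΣy = 10·(-218) − 43·(-27) = -2180 − (-1161) = -1019
S_xx = nΣx² − (Σx)² = 10·271 − 43² = 2710 − 1849 = 861
S_yy = nΣy² − (Σy)² = 10·4191 − (-27)² = 41910 − 729 = 41181
r = S_xy / √(S_xx·S_yy) = -1019 / √(861·41181) = -1019 / √35456841 = -1019 / 5954.5647 = -0.1711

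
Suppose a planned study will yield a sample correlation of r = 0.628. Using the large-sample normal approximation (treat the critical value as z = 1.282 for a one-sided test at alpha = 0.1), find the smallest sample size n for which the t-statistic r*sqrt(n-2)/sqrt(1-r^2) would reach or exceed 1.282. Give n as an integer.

r√(n−2)/√(1−r²) ≥ 1.282  ⇔  n−2 ≥ (1.282)²·(1−r²)/r²
(1−r²)/r² = (1−0.394384)/0.394384 = 1.5356
n ≥ 2 + 1.643524·1.5356 = 2 + 2.5238 = 4.5238
⌈4.5238⌉ = 5

5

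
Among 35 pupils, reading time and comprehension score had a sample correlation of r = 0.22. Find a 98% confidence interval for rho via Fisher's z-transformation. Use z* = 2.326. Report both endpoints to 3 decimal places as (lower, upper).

Fisher z: z_r = atanh(r) = ½·ln((1+0.22)/(1−0.22)) = 0.223656
SE(z) = 1/√(n−3) = 1/√32 = 0.176777
98% ⇒ z* = 2.326; margin = 2.326·0.176777 = 0.411183
CI on z-scale: (-0.187527, 0.634839)
Back-transform: tanh(-0.187527) = -0.185359, tanh(0.634839) = 0.561375

(-0.185, 0.561)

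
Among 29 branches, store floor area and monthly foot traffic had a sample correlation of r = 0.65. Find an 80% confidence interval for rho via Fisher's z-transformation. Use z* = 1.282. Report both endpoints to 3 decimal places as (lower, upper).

Fisher z: z_r = atanh(r) = ½·ln((1+0.65)/(1−0.65)) = 0.775299
SE(z) = 1/√(n−3) = 1/√26 = 0.196116
80% ⇒ z* = 1.282; margin = 1.282·0.196116 = 0.251421
CI on z-scale: (0.523878, 1.026720)
Back-transform: tanh(0.523878) = 0.480688, tanh(1.026720) = 0.772590

(0.481, 0.773)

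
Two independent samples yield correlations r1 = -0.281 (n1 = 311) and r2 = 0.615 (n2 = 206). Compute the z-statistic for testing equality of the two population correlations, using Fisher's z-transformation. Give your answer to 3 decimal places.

z1 = atanh(-0.281) = -0.288767,  z2 = atanh(0.615) = 0.716923
SE = √(1/(n1−3) + 1/(n2−3)) = √(1/308 + 1/203) = √(0.0032468 + 0.0049261) = √0.0081729 = 0.090404
z = (z1 − z2)/SE = (-0.288767 − 0.716923) / 0.090404 = -1.005690 / 0.090404 = -11.124

-11.124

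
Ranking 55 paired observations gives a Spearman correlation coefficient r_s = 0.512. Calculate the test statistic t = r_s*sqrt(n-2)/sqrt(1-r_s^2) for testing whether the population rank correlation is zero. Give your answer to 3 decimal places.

t = r_s·√(n−2) / √(1−r_s²) with r_s = 0.512, n = 55
  = 0.512·√53 / √(1 − 0.262144)
  = 0.512·7.280110 / 0.858985
  = 3.727416 / 0.858985 = 4.339

4.339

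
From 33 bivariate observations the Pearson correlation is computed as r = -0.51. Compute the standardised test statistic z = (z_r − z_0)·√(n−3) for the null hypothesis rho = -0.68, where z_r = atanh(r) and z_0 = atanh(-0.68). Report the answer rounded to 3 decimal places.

Fisher z: atanh(-0.51) = -0.562730, atanh(-0.68) = -0.829114
z = (z_r − z_0)·√(n−3) = (-0.562730 − (-0.829114))·√30 = 0.266384 · 5.477226 = 1.459

1.459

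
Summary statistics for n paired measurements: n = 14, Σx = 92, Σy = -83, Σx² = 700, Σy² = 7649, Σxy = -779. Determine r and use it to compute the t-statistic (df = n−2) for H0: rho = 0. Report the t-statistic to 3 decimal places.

-1.021

Numerator: nΣxy − (Σx)(Σy) = 14·(-779) − (92)(-83) = -3270
Denominator: √[(nΣx²−(Σx)²)(nΣy²−(Σy)²)]
  nΣx²−(Σx)² = 14·700 − 8464 = 1336;  nΣy²−(Σy)² = 14·7649 − 6889 = 100197
  √(1336·100197) = √133863192 = 11569.9262
r = -3270 / 11569.9262 = -0.2826
t = r·√(n−2)/√(1−r²) = -0.2826·√12 / √(1−0.079863) = -0.978955 / 0.959238 = -1.021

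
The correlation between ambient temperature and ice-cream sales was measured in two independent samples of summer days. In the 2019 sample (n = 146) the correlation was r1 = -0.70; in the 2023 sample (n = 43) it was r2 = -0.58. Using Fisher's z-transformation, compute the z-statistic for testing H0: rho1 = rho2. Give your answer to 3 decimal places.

-1.145

z1 = atanh(-0.70) = -0.867301,  z2 = atanh(-0.58) = -0.662463
SE = √(1/(n1−3) + 1/(n2−3)) = √(1/143 + 1/40) = √(0.0069930 + 0.0250000) = √0.0319930 = 0.178866
z = (z1 − z2)/SE = (-0.867301 − (-0.662463)) / 0.178866 = -0.204838 / 0.178866 = -1.145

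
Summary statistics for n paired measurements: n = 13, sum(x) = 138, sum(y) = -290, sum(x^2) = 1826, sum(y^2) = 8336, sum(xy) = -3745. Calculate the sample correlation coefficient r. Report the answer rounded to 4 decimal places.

-0.8119

S_xy = nΣxy − ΣxΣy = 13·(-3745) − 138·(-290) = -48685 − (-40020) = -8665
S_xx = nΣx² − (Σx)² = 13·1826 − 138² = 23738 − 19044 = 4694
S_yy = nΣy² − (Σy)² = 13·8336 − (-290)² = 108368 − 84100 = 24268
r = S_xy / √(S_xx·S_yy) = -8665 / √(4694·24268) = -8665 / √113913992 = -8665 / 10673.0498 = -0.8119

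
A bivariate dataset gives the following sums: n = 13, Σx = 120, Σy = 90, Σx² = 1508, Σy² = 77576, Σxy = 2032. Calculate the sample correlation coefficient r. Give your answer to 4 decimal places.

Numerator: nΣxy − (Σx)(Σy) = 13·2032 − (120)(90) = 15616
Denominator: √[(nΣx²−(Σx)²)(nΣy²−(Σy)²)]
  nΣx²−(Σx)² = 13·1508 − 14400 = 5204;  nΣy²−(Σy)² = 13·77576 − 8100 = 1000388
  √(5204·1000388) = √5206019152 = 72152.7487
r = 15616 / 72152.7487 = 0.2164

0.2164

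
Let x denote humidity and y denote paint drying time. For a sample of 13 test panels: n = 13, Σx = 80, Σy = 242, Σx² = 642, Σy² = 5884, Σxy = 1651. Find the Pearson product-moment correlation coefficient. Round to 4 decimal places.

0.3560

Numerator: nΣxy − (Σx)(Σy) = 13·1651 − (80)(242) = 2103
Denominator: √[(nΣx²−(Σx)²)(nΣy²−(Σy)²)]
  nΣx²−(Σx)² = 13·642 − 6400 = 1946;  nΣy²−(Σy)² = 13·5884 − 58564 = 17928
  √(1946·17928) = √34887888 = 5906.5970
r = 2103 / 5906.5970 = 0.3560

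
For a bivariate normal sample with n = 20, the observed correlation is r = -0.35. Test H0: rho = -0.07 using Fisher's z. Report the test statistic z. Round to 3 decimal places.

-1.218

z_r = atanh(-0.35) = -0.365444,  z_0 = atanh(-0.07) = -0.070115
SE = 1/√(n−3) = 1/√17 = 0.242536
z = (z_r − z_0)/SE = (-0.365444 − (-0.070115)) / 0.242536 = -0.295329 / 0.242536 = -1.218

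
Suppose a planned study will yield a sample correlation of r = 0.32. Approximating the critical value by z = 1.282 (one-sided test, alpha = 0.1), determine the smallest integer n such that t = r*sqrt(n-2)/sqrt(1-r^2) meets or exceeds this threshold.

Need r·√(n−2)/√(1−r²) ≥ 1.282
√(n−2) ≥ 1.282·√(1−0.1024) / 0.32 = 1.282·0.947418 / 0.32 = 3.7956
n−2 ≥ 14.4066  ⇒  n ≥ 16.4066
Smallest integer n = 17

17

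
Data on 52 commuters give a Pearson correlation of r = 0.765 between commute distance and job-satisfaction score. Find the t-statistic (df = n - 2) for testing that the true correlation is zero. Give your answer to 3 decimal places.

1 − r² = 1 − 0.585225 = 0.414775;  √(1−r²) = 0.644030
√(n−2) = √50 = 7.071068
t = r·√(n−2)/√(1−r²) = 0.765 · 7.071068 / 0.644030 = 8.399

8.399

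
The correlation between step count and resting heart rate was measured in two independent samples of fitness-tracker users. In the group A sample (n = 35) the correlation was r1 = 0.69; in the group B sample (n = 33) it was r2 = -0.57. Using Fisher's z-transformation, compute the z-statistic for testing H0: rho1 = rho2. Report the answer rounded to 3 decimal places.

5.885

Fisher z-transforms: z1 = atanh(0.69) = 0.847956, z2 = atanh(-0.57) = -0.647523; difference d = 1.495479
Var(d) = 1/32 + 1/30 = 0.0312500 + 0.0333333 = 0.0645833
z = d/√Var(d) = 1.495479 / √0.0645833 = 1.495479 / 0.254132 = 5.885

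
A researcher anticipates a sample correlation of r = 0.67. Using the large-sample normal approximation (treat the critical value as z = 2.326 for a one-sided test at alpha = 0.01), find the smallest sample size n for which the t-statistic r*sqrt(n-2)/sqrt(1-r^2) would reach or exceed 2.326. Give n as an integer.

9

r√(n−2)/√(1−r²) ≥ 2.326  ⇔  n−2 ≥ (2.326)²·(1−r²)/r²
(1−r²)/r² = (1−0.4489)/0.4489 = 1.2277
n ≥ 2 + 5.410276·1.2277 = 2 + 6.6422 = 8.6422
⌈8.6422⌉ = 9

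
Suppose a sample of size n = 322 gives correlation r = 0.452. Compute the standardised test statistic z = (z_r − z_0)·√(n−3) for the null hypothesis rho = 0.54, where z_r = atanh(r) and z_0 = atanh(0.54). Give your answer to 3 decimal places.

-2.089

Fisher z: atanh(0.452) = 0.487211, atanh(0.54) = 0.604156
z = (z_r − z_0)·√(n−3) = (0.487211 − 0.604156)·√319 = -0.116945 · 17.860571 = -2.089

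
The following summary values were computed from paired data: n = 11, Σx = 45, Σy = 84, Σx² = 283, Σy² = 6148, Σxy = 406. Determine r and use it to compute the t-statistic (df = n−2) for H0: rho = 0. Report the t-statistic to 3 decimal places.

0.254

Numerator: nΣxy − (Σx)(Σy) = 11·406 − (45)(84) = 686
Denominator: √[(nΣx²−(Σx)²)(nΣy²−(Σy)²)]
  nΣx²−(Σx)² = 11·283 − 2025 = 1088;  nΣy²−(Σy)² = 11·6148 − 7056 = 60572
  √(1088·60572) = √65902336 = 8118.0254
r = 686 / 8118.0254 = 0.0845
t = r·√(n−2)/√(1−r²) = 0.0845·√9 / √(1−0.007140) = 0.253500 / 0.996424 = 0.254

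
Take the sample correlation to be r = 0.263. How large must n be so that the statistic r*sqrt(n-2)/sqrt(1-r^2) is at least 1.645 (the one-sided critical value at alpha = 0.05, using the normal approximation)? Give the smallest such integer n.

Need r·√(n−2)/√(1−r²) ≥ 1.645
√(n−2) ≥ 1.645·√(1−0.069169) / 0.263 = 1.645·0.964796 / 0.263 = 6.0346
n−2 ≥ 36.4164  ⇒  n ≥ 38.4164
Smallest integer n = 39

39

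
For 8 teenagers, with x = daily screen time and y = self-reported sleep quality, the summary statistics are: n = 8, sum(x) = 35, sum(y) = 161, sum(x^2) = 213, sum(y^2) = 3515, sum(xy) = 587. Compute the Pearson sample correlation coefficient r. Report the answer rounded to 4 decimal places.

-0.9149

Numerator: nΣxy − (Σx)(Σy) = 8·587 − (35)(161) = -939
Denominator: √[(nΣx²−(Σx)²)(nΣy²−(Σy)²)]
  nΣx²−(Σx)² = 8·213 − 1225 = 479;  nΣy²−(Σy)² = 8·3515 − 25921 = 2199
  √(479·2199) = √1053321 = 1026.3143
r = -939 / 1026.3143 = -0.9149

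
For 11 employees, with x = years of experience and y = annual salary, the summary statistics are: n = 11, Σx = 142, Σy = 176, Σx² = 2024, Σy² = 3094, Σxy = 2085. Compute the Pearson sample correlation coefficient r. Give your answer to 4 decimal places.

S_xy = nΣxy − ΣxΣy = 11·2085 − 142·176 = 22935 − 24992 = -2057
S_xx = nΣx² − (Σx)² = 11·2024 − 142² = 22264 − 20164 = 2100
S_yy = nΣy² − (Σy)² = 11·3094 − 176² = 34034 − 30976 = 3058
r = S_xy / √(S_xx·S_yy) = -2057 / √(2100·3058) = -2057 / √6421800 = -2057 / 2534.1271 = -0.8117

-0.8117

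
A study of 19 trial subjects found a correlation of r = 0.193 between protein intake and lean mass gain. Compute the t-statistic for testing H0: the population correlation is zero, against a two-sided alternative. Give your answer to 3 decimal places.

0.811

1 − r² = 1 − 0.037249 = 0.962751;  √(1−r²) = 0.981199
√(n−2) = √17 = 4.123106
t = r·√(n−2)/√(1−r²) = 0.193 · 4.123106 / 0.981199 = 0.811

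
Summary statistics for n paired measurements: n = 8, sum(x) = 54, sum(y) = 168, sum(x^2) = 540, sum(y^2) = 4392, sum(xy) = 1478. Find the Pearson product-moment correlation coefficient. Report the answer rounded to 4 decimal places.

0.8834

Numerator: nΣxy − (Σx)(Σy) = 8·1478 − (54)(168) = 2752
Denominator: √[(nΣx²−(Σx)²)(nΣy²−(Σy)²)]
  nΣx²−(Σx)² = 8·540 − 2916 = 1404;  nΣy²−(Σy)² = 8·4392 − 28224 = 6912
  √(1404·6912) = √9704448 = 3115.1963
r = 2752 / 3115.1963 = 0.8834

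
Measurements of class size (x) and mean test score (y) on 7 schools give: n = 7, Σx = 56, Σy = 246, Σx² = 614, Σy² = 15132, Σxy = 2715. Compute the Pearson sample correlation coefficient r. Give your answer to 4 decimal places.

Numerator: nΣxy − (Σx)(Σy) = 7·2715 − (56)(246) = 5229
Denominator: √[(nΣx²−(Σx)²)(nΣy²−(Σy)²)]
  nΣx²−(Σx)² = 7·614 − 3136 = 1162;  nΣy²−(Σy)² = 7·15132 − 60516 = 45408
  √(1162·45408) = √52764096 = 7263.8899
r = 5229 / 7263.8899 = 0.7199

0.7199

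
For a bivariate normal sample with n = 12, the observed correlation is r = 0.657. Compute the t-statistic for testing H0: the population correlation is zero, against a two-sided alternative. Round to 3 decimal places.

2.756

1 − r² = 1 − 0.431649 = 0.568351;  √(1−r²) = 0.753891
√(n−2) = √10 = 3.162278
t = r·√(n−2)/√(1−r²) = 0.657 · 3.162278 / 0.753891 = 2.756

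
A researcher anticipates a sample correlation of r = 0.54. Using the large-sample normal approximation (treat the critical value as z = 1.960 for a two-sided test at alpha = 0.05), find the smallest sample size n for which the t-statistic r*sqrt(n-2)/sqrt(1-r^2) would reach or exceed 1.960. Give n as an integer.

12

Need r·√(n−2)/√(1−r²) ≥ 1.960
√(n−2) ≥ 1.960·√(1−0.2916) / 0.54 = 1.960·0.841665 / 0.54 = 3.0549
n−2 ≥ 9.3324  ⇒  n ≥ 11.3324
Smallest integer n = 12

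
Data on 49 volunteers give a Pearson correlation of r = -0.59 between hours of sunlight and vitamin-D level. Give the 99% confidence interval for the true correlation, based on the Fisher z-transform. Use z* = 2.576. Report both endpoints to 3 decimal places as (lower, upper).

z_r = atanh(-0.59) = -0.677666;  SE = 1/√(n−3) = 1/√46 = 0.147442
z-limits: -0.677666 ± 2.576·0.147442 = -0.677666 ± 0.379811 = [-1.057477, -0.297855]
ρ-limits: (tanh -1.057477, tanh -0.297855) = (-0.785, -0.289)

(-0.785, -0.289)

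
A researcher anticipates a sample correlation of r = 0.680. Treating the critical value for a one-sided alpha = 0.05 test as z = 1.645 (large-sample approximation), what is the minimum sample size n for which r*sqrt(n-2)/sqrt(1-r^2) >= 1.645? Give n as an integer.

6

r√(n−2)/√(1−r²) ≥ 1.645  ⇔  n−2 ≥ (1.645)²·(1−r²)/r²
(1−r²)/r² = (1−0.462400)/0.462400 = 1.1626
n ≥ 2 + 2.706025·1.1626 = 2 + 3.1460 = 5.1460
⌈5.1460⌉ = 6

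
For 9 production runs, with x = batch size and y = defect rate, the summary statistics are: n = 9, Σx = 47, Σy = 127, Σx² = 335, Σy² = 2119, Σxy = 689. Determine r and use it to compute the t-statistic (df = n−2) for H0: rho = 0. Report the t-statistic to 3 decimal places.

S_xy = nΣxy − ΣxΣy = 9·689 − 47·127 = 6201 − 5969 = 232
S_xx = nΣx² − (Σx)² = 9·335 − 47² = 3015 − 2209 = 806
S_yy = nΣy² − (Σy)² = 9·2119 − 127² = 19071 − 16129 = 2942
r = S_xy / √(S_xx·S_yy) = 232 / √(806·2942) = 232 / √2371252 = 232 / 1539.8870 = 0.1507
t = r·√(n−2)/√(1−r²) = 0.1507·√7 / √(1−0.022710) = 0.398715 / 0.988580 = 0.403

0.403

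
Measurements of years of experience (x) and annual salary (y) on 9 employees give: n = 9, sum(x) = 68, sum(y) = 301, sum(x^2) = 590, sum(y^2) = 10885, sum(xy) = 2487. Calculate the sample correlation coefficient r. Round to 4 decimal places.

Numerator: nΣxy − (Σx)(Σy) = 9·2487 − (68)(301) = 1915
Denominator: √[(nΣx²−(Σx)²)(nΣy²−(Σy)²)]
  nΣx²−(Σx)² = 9·590 − 4624 = 686;  nΣy²−(Σy)² = 9·10885 − 90601 = 7364
  √(686·7364) = √5051704 = 2247.5996
r = 1915 / 2247.5996 = 0.8520

0.8520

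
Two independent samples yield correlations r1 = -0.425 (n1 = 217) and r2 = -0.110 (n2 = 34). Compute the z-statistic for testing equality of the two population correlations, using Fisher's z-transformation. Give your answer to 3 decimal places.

-1.787

z1 = atanh(-0.425) = -0.453779,  z2 = atanh(-0.110) = -0.110447
SE = √(1/(n1−3) + 1/(n2−3)) = √(1/214 + 1/31) = √(0.0046729 + 0.0322581) = √0.0369310 = 0.192174
z = (z1 − z2)/SE = (-0.453779 − (-0.110447)) / 0.192174 = -0.343332 / 0.192174 = -1.787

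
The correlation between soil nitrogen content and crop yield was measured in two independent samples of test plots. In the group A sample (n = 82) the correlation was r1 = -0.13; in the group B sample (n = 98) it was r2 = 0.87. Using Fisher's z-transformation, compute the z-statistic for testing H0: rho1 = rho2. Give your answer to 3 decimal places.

-9.614

z1 = atanh(-0.13) = -0.130740,  z2 = atanh(0.87) = 1.333080
SE = √(1/(n1−3) + 1/(n2−3)) = √(1/79 + 1/95) = √(0.0126582 + 0.0105263) = √0.0231845 = 0.152265
z = (z1 − z2)/SE = (-0.130740 − 1.333080) / 0.152265 = -1.463820 / 0.152265 = -9.614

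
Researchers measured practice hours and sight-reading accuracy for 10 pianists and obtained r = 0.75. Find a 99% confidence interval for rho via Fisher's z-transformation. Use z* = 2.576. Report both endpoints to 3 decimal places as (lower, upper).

Fisher z: z_r = atanh(r) = ½·ln((1+0.75)/(1−0.75)) = 0.972955
SE(z) = 1/√(n−3) = 1/√7 = 0.377964
99% ⇒ z* = 2.576; margin = 2.576·0.377964 = 0.973635
CI on z-scale: (-0.000680, 1.946590)
Back-transform: tanh(-0.000680) = -0.000680, tanh(1.946590) = 0.960053

(-0.001, 0.960)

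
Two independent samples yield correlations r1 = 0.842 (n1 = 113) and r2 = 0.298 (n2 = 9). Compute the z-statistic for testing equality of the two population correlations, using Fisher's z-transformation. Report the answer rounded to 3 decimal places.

Fisher z-transforms: z1 = atanh(0.842) = 1.228006, z2 = atanh(0.298) = 0.307323; difference d = 0.920683
Var(d) = 1/110 + 1/6 = 0.0090909 + 0.1666667 = 0.1757576
z = d/√Var(d) = 0.920683 / √0.1757576 = 0.920683 / 0.419235 = 2.196

2.196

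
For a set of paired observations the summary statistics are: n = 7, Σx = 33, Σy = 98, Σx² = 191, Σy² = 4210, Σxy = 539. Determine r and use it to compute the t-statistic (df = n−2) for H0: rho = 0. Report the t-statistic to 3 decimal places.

Numerator: nΣxy − (Σx)(Σy) = 7·539 − (33)(98) = 539
Denominator: √[(nΣx²−(Σx)²)(nΣy²−(Σy)²)]
  nΣx²−(Σx)² = 7·191 − 1089 = 248;  nΣy²−(Σy)² = 7·4210 − 9604 = 19866
  √(248·19866) = √4926768 = 2219.6324
r = 539 / 2219.6324 = 0.2428
t = r·√(n−2)/√(1−r²) = 0.2428·√5 / √(1−0.058952) = 0.542917 / 0.970076 = 0.560

0.560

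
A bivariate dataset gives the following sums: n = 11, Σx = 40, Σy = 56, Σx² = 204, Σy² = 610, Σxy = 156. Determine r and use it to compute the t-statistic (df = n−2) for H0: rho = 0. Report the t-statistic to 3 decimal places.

-1.104

Numerator: nΣxy − (Σx)(Σy) = 11·156 − (40)(56) = -524
Denominator: √[(nΣx²−(Σx)²)(nΣy²−(Σy)²)]
  nΣx²−(Σx)² = 11·204 − 1600 = 644;  nΣy²−(Σy)² = 11·610 − 3136 = 3574
  √(644·3574) = √2301656 = 1517.1210
r = -524 / 1517.1210 = -0.3454
t = r·√(n−2)/√(1−r²) = -0.3454·√9 / √(1−0.119301) = -1.036200 / 0.938456 = -1.104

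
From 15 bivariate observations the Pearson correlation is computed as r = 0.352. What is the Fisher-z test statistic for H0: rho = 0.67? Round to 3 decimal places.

-1.535

z_r = atanh(0.352) = 0.367725,  z_0 = atanh(0.67) = 0.810743
SE = 1/√(n−3) = 1/√12 = 0.288675
z = (z_r − z_0)/SE = (0.367725 − 0.810743) / 0.288675 = -0.443018 / 0.288675 = -1.535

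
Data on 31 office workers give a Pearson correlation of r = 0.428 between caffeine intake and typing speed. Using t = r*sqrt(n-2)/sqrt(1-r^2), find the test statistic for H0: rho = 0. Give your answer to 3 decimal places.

1 − r² = 1 − 0.183184 = 0.816816;  √(1−r²) = 0.903779
√(n−2) = √29 = 5.385165
t = r·√(n−2)/√(1−r²) = 0.428 · 5.385165 / 0.903779 = 2.550

2.550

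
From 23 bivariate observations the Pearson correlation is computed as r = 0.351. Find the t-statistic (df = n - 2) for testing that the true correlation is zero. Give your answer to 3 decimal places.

1.718

1 − r² = 1 − 0.123201 = 0.876799;  √(1−r²) = 0.936375
√(n−2) = √21 = 4.582576
t = r·√(n−2)/√(1−r²) = 0.351 · 4.582576 / 0.936375 = 1.718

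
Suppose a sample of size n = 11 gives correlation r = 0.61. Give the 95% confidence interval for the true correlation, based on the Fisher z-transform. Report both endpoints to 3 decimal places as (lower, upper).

(0.016, 0.886)

z_r = atanh(0.61) = 0.708921;  SE = 1/√(n−3) = 1/√8 = 0.353553
z-limits: 0.708921 ± 1.960·0.353553 = 0.708921 ± 0.692964 = [0.015957, 1.401885]
ρ-limits: (tanh 0.015957, tanh 1.401885) = (0.016, 0.886)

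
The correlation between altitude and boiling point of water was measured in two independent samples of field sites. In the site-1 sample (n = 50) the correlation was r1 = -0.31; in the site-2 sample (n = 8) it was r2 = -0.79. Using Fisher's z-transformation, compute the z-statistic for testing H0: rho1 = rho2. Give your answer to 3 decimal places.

1.596

Fisher z-transforms: z1 = atanh(-0.31) = -0.320545, z2 = atanh(-0.79) = -1.071432; difference d = 0.750887
Var(d) = 1/47 + 1/5 = 0.0212766 + 0.2000000 = 0.2212766
z = d/√Var(d) = 0.750887 / √0.2212766 = 0.750887 / 0.470400 = 1.596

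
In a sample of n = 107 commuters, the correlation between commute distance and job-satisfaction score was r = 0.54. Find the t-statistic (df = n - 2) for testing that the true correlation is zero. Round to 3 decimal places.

t = r·√(n−2) / √(1−r²) with r = 0.54, n = 107
  = 0.54·√105 / √(1 − 0.2916)
  = 0.54·10.246951 / 0.841665
  = 5.533354 / 0.841665 = 6.574

6.574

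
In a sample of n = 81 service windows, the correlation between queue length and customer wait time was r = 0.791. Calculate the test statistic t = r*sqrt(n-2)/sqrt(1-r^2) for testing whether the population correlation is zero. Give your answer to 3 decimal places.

11.491

t = r·√(n−2) / √(1−r²) with r = 0.791, n = 81
  = 0.791·√79 / √(1 − 0.625681)
  = 0.791·8.888194 / 0.611816
  = 7.030561 / 0.611816 = 11.491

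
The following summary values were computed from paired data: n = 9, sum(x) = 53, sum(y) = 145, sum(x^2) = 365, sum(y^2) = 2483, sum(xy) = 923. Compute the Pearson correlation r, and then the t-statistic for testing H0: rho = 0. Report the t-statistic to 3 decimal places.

S_xy = nΣxy − ΣxΣy = 9·923 − 53·145 = 8307 − 7685 = 622
S_xx = nΣx² − (Σx)² = 9·365 − 53² = 3285 − 2809 = 476
S_yy = nΣy² − (Σy)² = 9·2483 − 145² = 22347 − 21025 = 1322
r = S_xy / √(S_xx·S_yy) = 622 / √(476·1322) = 622 / √629272 = 622 / 793.2667 = 0.7841
t = r·√(n−2)/√(1−r²) = 0.7841·√7 / √(1−0.614813) = 2.074534 / 0.620634 = 3.343

3.343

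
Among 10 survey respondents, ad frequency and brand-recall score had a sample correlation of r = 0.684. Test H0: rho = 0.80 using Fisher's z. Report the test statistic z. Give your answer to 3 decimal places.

-0.693

z_r = atanh(0.684) = 0.836592,  z_0 = atanh(0.80) = 1.098612
SE = 1/√(n−3) = 1/√7 = 0.377964
z = (z_r − z_0)/SE = (0.836592 − 1.098612) / 0.377964 = -0.262020 / 0.377964 = -0.693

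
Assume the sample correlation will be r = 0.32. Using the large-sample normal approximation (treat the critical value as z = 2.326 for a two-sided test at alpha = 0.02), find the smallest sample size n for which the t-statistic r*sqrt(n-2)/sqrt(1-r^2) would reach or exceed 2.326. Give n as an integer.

50

r√(n−2)/√(1−r²) ≥ 2.326  ⇔  n−2 ≥ (2.326)²·(1−r²)/r²
(1−r²)/r² = (1−0.1024)/0.1024 = 8.7656
n ≥ 2 + 5.410276·8.7656 = 2 + 47.4243 = 49.4243
⌈49.4243⌉ = 50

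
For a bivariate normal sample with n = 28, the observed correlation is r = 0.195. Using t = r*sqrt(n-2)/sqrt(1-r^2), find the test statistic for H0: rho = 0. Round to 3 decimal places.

1.014

t = r·√(n−2) / √(1−r²) with r = 0.195, n = 28
  = 0.195·√26 / √(1 − 0.038025)
  = 0.195·5.099020 / 0.980803
  = 0.994309 / 0.980803 = 1.014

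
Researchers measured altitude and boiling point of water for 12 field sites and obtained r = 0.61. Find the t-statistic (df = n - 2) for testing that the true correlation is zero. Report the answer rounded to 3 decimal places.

2.434

t = r·√(n−2) / √(1−r²) with r = 0.61, n = 12
  = 0.61·√10 / √(1 − 0.3721)
  = 0.61·3.162278 / 0.792401
  = 1.928990 / 0.792401 = 2.434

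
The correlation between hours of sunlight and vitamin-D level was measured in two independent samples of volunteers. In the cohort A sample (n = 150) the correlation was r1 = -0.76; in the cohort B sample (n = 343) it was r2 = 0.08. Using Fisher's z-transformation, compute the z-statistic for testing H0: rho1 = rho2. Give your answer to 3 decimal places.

-10.904

z1 = atanh(-0.76) = -0.996215,  z2 = atanh(0.08) = 0.080171
SE = √(1/(n1−3) + 1/(n2−3)) = √(1/147 + 1/340) = √(0.0068027 + 0.0029412) = √0.0097439 = 0.098711
z = (z1 − z2)/SE = (-0.996215 − 0.080171) / 0.098711 = -1.076386 / 0.098711 = -10.904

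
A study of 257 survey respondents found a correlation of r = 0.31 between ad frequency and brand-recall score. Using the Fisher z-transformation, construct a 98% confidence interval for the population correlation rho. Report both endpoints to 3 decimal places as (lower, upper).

Fisher z: z_r = atanh(r) = ½·ln((1+0.31)/(1−0.31)) = 0.320545
SE(z) = 1/√(n−3) = 1/√254 = 0.062746
98% ⇒ z* = 2.326; margin = 2.326·0.062746 = 0.145947
CI on z-scale: (0.174598, 0.466492)
Back-transform: tanh(0.174598) = 0.172845, tanh(0.466492) = 0.435361

(0.173, 0.435)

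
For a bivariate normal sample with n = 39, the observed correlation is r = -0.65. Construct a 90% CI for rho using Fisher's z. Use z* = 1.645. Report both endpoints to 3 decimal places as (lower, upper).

Fisher z: z_r = atanh(r) = ½·ln((1+(-0.65))/(1−(-0.65))) = -0.775299
SE(z) = 1/√(n−3) = 1/√36 = 0.166667
90% ⇒ z* = 1.645; margin = 1.645·0.166667 = 0.274167
CI on z-scale: (-1.049466, -0.501132)
Back-transform: tanh(-1.049466) = -0.781599, tanh(-0.501132) = -0.463007

(-0.782, -0.463)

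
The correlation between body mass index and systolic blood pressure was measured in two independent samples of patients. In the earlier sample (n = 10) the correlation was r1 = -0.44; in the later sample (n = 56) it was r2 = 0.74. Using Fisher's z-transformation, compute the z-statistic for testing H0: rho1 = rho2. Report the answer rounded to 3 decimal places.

-3.538

Fisher z-transforms: z1 = atanh(-0.44) = -0.472231, z2 = atanh(0.74) = 0.950479; difference d = -1.422710
Var(d) = 1/7 + 1/53 = 0.1428571 + 0.0188679 = 0.1617250
z = d/√Var(d) = -1.422710 / √0.1617250 = -1.422710 / 0.402150 = -3.538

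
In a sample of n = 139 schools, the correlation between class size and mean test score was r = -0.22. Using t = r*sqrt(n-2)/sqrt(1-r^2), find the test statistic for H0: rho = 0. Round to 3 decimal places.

-2.640

1 − r² = 1 − 0.0484 = 0.9516;  √(1−r²) = 0.975500
√(n−2) = √137 = 11.704700
t = r·√(n−2)/√(1−r²) = -0.22 · 11.704700 / 0.975500 = -2.640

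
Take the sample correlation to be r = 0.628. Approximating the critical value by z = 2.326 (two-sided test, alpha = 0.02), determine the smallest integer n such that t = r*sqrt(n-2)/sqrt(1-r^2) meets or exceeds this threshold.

11

Need r·√(n−2)/√(1−r²) ≥ 2.326
√(n−2) ≥ 2.326·√(1−0.394384) / 0.628 = 2.326·0.778213 / 0.628 = 2.8824
n−2 ≥ 8.3082  ⇒  n ≥ 10.3082
Smallest integer n = 11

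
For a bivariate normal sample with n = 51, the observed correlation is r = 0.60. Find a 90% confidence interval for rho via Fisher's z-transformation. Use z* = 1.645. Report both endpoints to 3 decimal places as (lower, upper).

z_r = atanh(0.60) = 0.693147;  SE = 1/√(n−3) = 1/√48 = 0.144338
z-limits: 0.693147 ± 1.645·0.144338 = 0.693147 ± 0.237436 = [0.455711, 0.930583]
ρ-limits: (tanh 0.455711, tanh 0.930583) = (0.427, 0.731)

(0.427, 0.731)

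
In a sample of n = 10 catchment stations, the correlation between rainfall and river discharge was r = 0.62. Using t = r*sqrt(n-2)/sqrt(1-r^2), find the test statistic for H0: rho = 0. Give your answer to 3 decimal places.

2.235

1 − r² = 1 − 0.3844 = 0.6156;  √(1−r²) = 0.784602
√(n−2) = √8 = 2.828427
t = r·√(n−2)/√(1−r²) = 0.62 · 2.828427 / 0.784602 = 2.235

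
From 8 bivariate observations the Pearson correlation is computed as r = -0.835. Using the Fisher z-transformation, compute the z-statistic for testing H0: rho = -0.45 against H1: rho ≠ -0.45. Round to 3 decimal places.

-1.609

Fisher z: atanh(-0.835) = -1.204427, atanh(-0.45) = -0.484700
z = (z_r − z_0)·√(n−3) = (-1.204427 − (-0.484700))·√5 = -0.719727 · 2.236068 = -1.609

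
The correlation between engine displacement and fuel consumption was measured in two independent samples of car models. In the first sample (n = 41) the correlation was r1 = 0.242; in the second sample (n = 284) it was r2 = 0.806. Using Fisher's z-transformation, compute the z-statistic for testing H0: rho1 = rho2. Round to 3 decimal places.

Fisher z-transforms: z1 = atanh(0.242) = 0.246897, z2 = atanh(0.806) = 1.115506; difference d = -0.868609
Var(d) = 1/38 + 1/281 = 0.0263158 + 0.0035587 = 0.0298745
z = d/√Var(d) = -0.868609 / √0.0298745 = -0.868609 / 0.172842 = -5.025

-5.025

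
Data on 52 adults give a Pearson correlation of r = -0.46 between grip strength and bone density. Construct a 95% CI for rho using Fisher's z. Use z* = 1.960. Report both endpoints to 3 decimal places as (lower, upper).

Fisher z: z_r = atanh(r) = ½·ln((1+(-0.46))/(1−(-0.46))) = -0.497311
SE(z) = 1/√(n−3) = 1/√49 = 0.142857
95% ⇒ z* = 1.960; margin = 1.960·0.142857 = 0.280000
CI on z-scale: (-0.777311, -0.217311)
Back-transform: tanh(-0.777311) = -0.651161, tanh(-0.217311) = -0.213954

(-0.651, -0.214)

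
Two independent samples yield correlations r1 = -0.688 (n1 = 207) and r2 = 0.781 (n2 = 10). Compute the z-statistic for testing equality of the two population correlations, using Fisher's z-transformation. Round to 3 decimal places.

-4.922

Fisher z-transforms: z1 = atanh(-0.688) = -0.844148, z2 = atanh(0.781) = 1.047929; difference d = -1.892077
Var(d) = 1/204 + 1/7 = 0.0049020 + 0.1428571 = 0.1477591
z = d/√Var(d) = -1.892077 / √0.1477591 = -1.892077 / 0.384394 = -4.922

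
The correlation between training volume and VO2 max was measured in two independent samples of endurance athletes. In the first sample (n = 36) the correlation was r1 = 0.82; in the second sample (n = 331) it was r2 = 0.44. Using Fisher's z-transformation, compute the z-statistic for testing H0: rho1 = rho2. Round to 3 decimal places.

3.749

Fisher z-transforms: z1 = atanh(0.82) = 1.156817, z2 = atanh(0.44) = 0.472231; difference d = 0.684586
Var(d) = 1/33 + 1/328 = 0.0303030 + 0.0030488 = 0.0333518
z = d/√Var(d) = 0.684586 / √0.0333518 = 0.684586 / 0.182625 = 3.749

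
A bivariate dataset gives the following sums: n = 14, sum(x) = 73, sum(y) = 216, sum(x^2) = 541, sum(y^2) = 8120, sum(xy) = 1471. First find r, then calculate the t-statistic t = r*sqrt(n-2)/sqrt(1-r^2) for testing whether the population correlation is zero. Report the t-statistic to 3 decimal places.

Numerator: nΣxy − (Σx)(Σy) = 14·1471 − (73)(216) = 4826
Denominator: √[(nΣx²−(Σx)²)(nΣy²−(Σy)²)]
  nΣx²−(Σx)² = 14·541 − 5329 = 2245;  nΣy²−(Σy)² = 14·8120 − 46656 = 67024
  √(2245·67024) = √150468880 = 12266.5757
r = 4826 / 12266.5757 = 0.3934
t = r·√(n−2)/√(1−r²) = 0.3934·√12 / √(1−0.154764) = 1.362778 / 0.919367 = 1.482

1.482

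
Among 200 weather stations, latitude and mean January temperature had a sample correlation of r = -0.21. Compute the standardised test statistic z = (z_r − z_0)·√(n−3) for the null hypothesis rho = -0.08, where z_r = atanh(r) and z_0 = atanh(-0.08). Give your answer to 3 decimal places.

-1.867

Fisher z: atanh(-0.21) = -0.213171, atanh(-0.08) = -0.080171
z = (z_r − z_0)·√(n−3) = (-0.213171 − (-0.080171))·√197 = -0.133000 · 14.035669 = -1.867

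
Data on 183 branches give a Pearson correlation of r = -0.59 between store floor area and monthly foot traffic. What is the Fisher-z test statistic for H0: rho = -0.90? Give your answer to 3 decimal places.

Fisher z: atanh(-0.59) = -0.677666, atanh(-0.90) = -1.472219
z = (z_r − z_0)·√(n−3) = (-0.677666 − (-1.472219))·√180 = 0.794553 · 13.416408 = 10.660

10.660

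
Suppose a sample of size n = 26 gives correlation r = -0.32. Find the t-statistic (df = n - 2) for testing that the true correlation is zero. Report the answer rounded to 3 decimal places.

1 − r² = 1 − 0.1024 = 0.8976;  √(1−r²) = 0.947418
√(n−2) = √24 = 4.898979
t = r·√(n−2)/√(1−r²) = -0.32 · 4.898979 / 0.947418 = -1.655

-1.655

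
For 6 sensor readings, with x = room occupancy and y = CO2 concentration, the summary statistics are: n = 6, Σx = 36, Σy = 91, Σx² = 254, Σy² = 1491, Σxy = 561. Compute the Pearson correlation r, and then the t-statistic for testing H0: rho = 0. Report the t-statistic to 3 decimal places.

S_xy = nΣxy − ΣxΣy = 6·561 − 36·91 = 3366 − 3276 = 90
S_xx = nΣx² − (Σx)² = 6·254 − 36² = 1524 − 1296 = 228
S_yy = nΣy² − (Σy)² = 6·1491 − 91² = 8946 − 8281 = 665
r = S_xy / √(S_xx·S_yy) = 90 / √(228·665) = 90 / √151620 = 90 / 389.3841 = 0.2311
t = r·√(n−2)/√(1−r²) = 0.2311·√4 / √(1−0.053407) = 0.462200 / 0.972930 = 0.475

0.475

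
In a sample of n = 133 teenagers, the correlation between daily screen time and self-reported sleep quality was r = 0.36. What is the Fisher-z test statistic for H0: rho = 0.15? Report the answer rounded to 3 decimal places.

2.574

Fisher z: atanh(0.36) = 0.376886, atanh(0.15) = 0.151140
z = (z_r − z_0)·√(n−3) = (0.376886 − 0.151140)·√130 = 0.225746 · 11.401754 = 2.574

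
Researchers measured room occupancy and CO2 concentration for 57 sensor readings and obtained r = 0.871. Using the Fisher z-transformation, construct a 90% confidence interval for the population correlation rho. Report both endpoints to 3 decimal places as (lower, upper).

z_r = atanh(0.871) = 1.337208;  SE = 1/√(n−3) = 1/√54 = 0.136083
z-limits: 1.337208 ± 1.645·0.136083 = 1.337208 ± 0.223857 = [1.113351, 1.561065]
ρ-limits: (tanh 1.113351, tanh 1.561065) = (0.805, 0.916)

(0.805, 0.916)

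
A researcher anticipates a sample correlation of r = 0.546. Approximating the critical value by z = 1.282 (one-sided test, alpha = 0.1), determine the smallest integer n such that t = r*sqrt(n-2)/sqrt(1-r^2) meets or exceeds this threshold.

6

r√(n−2)/√(1−r²) ≥ 1.282  ⇔  n−2 ≥ (1.282)²·(1−r²)/r²
(1−r²)/r² = (1−0.298116)/0.298116 = 2.3544
n ≥ 2 + 1.643524·2.3544 = 2 + 3.8695 = 5.8695
⌈5.8695⌉ = 6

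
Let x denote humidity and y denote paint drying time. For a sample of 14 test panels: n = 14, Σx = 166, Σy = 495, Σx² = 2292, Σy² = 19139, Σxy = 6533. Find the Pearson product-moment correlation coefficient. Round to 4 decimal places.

0.9117

Numerator: nΣxy − (Σx)(Σy) = 14·6533 − (166)(495) = 9292
Denominator: √[(nΣx²−(Σx)²)(nΣy²−(Σy)²)]
  nΣx²−(Σx)² = 14·2292 − 27556 = 4532;  nΣy²−(Σy)² = 14·19139 − 245025 = 22921
  √(4532·22921) = √103877972 = 10192.0544
r = 9292 / 10192.0544 = 0.9117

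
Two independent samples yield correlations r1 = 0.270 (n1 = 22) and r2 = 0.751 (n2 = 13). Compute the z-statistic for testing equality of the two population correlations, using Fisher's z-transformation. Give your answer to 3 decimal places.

z1 = atanh(0.270) = 0.276864,  z2 = atanh(0.751) = 0.975245
SE = √(1/(n1−3) + 1/(n2−3)) = √(1/19 + 1/10) = √(0.0526316 + 0.1000000) = √0.1526316 = 0.390681
z = (z1 − z2)/SE = (0.276864 − 0.975245) / 0.390681 = -0.698381 / 0.390681 = -1.788

-1.788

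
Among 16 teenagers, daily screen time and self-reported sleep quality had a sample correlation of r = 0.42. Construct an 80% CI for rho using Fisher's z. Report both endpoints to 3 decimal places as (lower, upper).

(0.092, 0.666)

Fisher z: z_r = atanh(r) = ½·ln((1+0.42)/(1−0.42)) = 0.447692
SE(z) = 1/√(n−3) = 1/√13 = 0.277350
80% ⇒ z* = 1.282; margin = 1.282·0.277350 = 0.355563
CI on z-scale: (0.092129, 0.803255)
Back-transform: tanh(0.092129) = 0.091869, tanh(0.803255) = 0.665853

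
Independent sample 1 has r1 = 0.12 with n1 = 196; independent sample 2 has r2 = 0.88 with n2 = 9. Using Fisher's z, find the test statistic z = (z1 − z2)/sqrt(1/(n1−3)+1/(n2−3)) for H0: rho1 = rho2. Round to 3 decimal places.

Fisher z-transforms: z1 = atanh(0.12) = 0.120581, z2 = atanh(0.88) = 1.375768; difference d = -1.255187
Var(d) = 1/193 + 1/6 = 0.0051813 + 0.1666667 = 0.1718480
z = d/√Var(d) = -1.255187 / √0.1718480 = -1.255187 / 0.414546 = -3.028

-3.028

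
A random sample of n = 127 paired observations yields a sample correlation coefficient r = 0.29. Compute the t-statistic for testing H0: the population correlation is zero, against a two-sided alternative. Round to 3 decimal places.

3.388

t = r·√(n−2) / √(1−r²) with r = 0.29, n = 127
  = 0.29·√125 / √(1 − 0.0841)
  = 0.29·11.180340 / 0.957027
  = 3.242299 / 0.957027 = 3.388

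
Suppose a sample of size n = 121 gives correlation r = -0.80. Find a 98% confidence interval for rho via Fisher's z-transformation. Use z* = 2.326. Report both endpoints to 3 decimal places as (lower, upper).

Fisher z: z_r = atanh(r) = ½·ln((1+(-0.80))/(1−(-0.80))) = -1.098612
SE(z) = 1/√(n−3) = 1/√118 = 0.092057
98% ⇒ z* = 2.326; margin = 2.326·0.092057 = 0.214125
CI on z-scale: (-1.312737, -0.884487)
Back-transform: tanh(-1.312737) = -0.864966, tanh(-0.884487) = -0.708660

(-0.865, -0.709)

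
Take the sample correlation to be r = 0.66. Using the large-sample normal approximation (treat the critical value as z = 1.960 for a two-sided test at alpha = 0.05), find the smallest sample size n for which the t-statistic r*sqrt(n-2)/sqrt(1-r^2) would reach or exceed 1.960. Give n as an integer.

r√(n−2)/√(1−r²) ≥ 1.960  ⇔  n−2 ≥ (1.960)²·(1−r²)/r²
(1−r²)/r² = (1−0.4356)/0.4356 = 1.2957
n ≥ 2 + 3.8416·1.2957 = 2 + 4.9776 = 6.9776
⌈6.9776⌉ = 7

7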